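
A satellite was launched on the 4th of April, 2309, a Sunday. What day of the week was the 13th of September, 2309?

Monday

April 2309: 30 − 4 = 26 days remain.
Then May (31), June (30), July (31), August (31): 31 + 30 + 31 + 31 = 123 days.
September 1–13, 2309: 13 days.
Total: 26 + 123 + 13 = 162 days.
162 mod 7 = 1, so 1 day after Sunday is Monday.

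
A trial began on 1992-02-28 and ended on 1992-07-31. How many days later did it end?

154

February 1992: 29 − 28 = 1 day remains (1992 is a leap year, so February has 29 days).
Then March (31), April (30), May (31), June (30): 31 + 30 + 31 + 30 = 122 days.
July 1–31, 1992: 31 days.
Total: 1 + 122 + 31 = 154 days.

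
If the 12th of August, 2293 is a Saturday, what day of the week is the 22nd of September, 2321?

Day-of-year of August 12, 2293: 224.
Day-of-year of September 22, 2321: 265.
2293 has 365 days, so 365 − 224 = 141 days remain in 2293.
Full years 2294–2320: 21 common + 6 leap = 21×365 + 6×366 = 9861 days.
Total: 141 + 9861 + 265 = 10267 days.
10267 mod 7 = 5, so 5 days after Saturday is Thursday.

Thursday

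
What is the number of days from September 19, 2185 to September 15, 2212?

9857

From September 19, 2185 to September 19, 2211: 26 years, of which 5 contain a Feb 29 — 21×365 + 5×366 = 9495 days.
(2200 is not a leap year (divisible by 100 but not 400).)
September 2211: 30 − 19 = 11 days remain.
Then 11 full months totalling 336 days.
September 1–15, 2212: 15 days.
Residual: 362 days.
Total: 9857 days.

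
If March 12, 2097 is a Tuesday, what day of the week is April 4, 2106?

Sunday

Day-of-year of March 12, 2097: 71.
Day-of-year of April 4, 2106: 94.
2097 has 365 days, so 365 − 71 = 294 days remain in 2097.
Full years 2098–2105: 7 common + 1 leap = 7×365 + 1×366 = 2921 days.
Total: 294 + 2921 + 94 = 3309 days.
3309 mod 7 = 5, so 5 days after Tuesday is Sunday.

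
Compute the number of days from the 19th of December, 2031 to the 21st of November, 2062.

Day-of-year of December 19, 2031: 353.
Day-of-year of November 21, 2062: 325.
2031 has 365 days, so 365 − 353 = 12 days remain in 2031.
Full years 2032–2061: 22 common + 8 leap = 22×365 + 8×366 = 10958 days.
Total: 12 + 10958 + 325 = 11295 days.

11295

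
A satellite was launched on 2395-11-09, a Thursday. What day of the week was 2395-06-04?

Sunday

Count forward from the earlier date (June 4, 2395) to the later (November 9, 2395):
June 2395: 30 − 4 = 26 days remain.
Then July (31), August (31), September (30), October (31): 31 + 31 + 30 + 31 = 123 days.
November 1–9, 2395: 9 days.
Total: 26 + 123 + 9 = 158 days.
158 mod 7 = 4, so 4 days before Thursday is Sunday.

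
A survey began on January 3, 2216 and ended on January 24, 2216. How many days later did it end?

21

Within January 2216: 24 − 3 = 21 days.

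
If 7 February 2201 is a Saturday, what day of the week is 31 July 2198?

Tuesday

Count forward from the earlier date (July 31, 2198) to the later (February 7, 2201):
Day-of-year of July 31, 2198: 212.
Day-of-year of February 7, 2201: 38.
2198 has 365 days, so 365 − 212 = 153 days remain in 2198.
Full years: 2199: 365; 2200: 365. Sum = 730.
Total: 153 + 730 + 38 = 921 days.
921 mod 7 = 4, so 4 days before Saturday is Tuesday.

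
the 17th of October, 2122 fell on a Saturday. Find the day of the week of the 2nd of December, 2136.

Day-of-year of October 17, 2122: 290.
Day-of-year of December 2, 2136: 337.
2122 has 365 days, so 365 − 290 = 75 days remain in 2122.
Full years 2123–2135: 10 common + 3 leap = 10×365 + 3×366 = 4748 days.
Total: 75 + 4748 + 337 = 5160 days.
5160 mod 7 = 1, so 1 day after Saturday is Sunday.

Sunday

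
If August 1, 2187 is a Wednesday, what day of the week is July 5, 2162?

Monday

Count forward from the earlier date (July 5, 2162) to the later (August 1, 2187):
Day-of-year of July 5, 2162: 186.
Day-of-year of August 1, 2187: 213.
2162 has 365 days, so 365 − 186 = 179 days remain in 2162.
Full years 2163–2186: 18 common + 6 leap = 18×365 + 6×366 = 8766 days.
Total: 179 + 8766 + 213 = 9158 days.
9158 mod 7 = 2, so 2 days before Wednesday is Monday.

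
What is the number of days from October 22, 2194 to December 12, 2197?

October 22, 2194 → October 22, 2195: 365 days.
October 22, 2195 → October 22, 2196: 366 days (2196 is a leap year).
October 22, 2196 → October 22, 2197: 365 days.
October 2197: 31 − 22 = 9 days remain.
Then November (30): 30 days.
December 1–12, 2197: 12 days.
Residual: 51 days.
Total: 1147 days.

1147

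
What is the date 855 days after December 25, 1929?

April 28, 1932

Count 855 days after December 25, 1929:
Day-of-year of December 25, 1929: 359.
Day-of-year of April 28, 1932: 119.
1929 has 365 days, so 365 − 359 = 6 days remain in 1929.
Full years: 1930: 365; 1931: 365. Sum = 730.
Total: 6 + 730 + 119 = 855 days.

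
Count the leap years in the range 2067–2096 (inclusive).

8

Years divisible by 4 in [2067, 2096]: 2068, 2072, 2076, 2080, 2084, 2088, 2092, 2096.
No century exceptions apply. Count: 8.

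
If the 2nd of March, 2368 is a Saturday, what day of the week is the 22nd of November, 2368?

March 2368: 31 − 2 = 29 days remain.
Then April (30), May (31), June (30), July (31), August (31), September (30), October (31): 30 + 31 + 30 + 31 + 31 + 30 + 31 = 214 days.
November 1–22, 2368: 22 days.
Total: 29 + 214 + 22 = 265 days.
265 mod 7 = 6, so 6 days after Saturday is Friday.

Friday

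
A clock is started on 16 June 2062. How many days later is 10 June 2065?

1090

Day-of-year of June 16, 2062: 167.
Day-of-year of June 10, 2065: 161.
2062 has 365 days, so 365 − 167 = 198 days remain in 2062.
Full years: 2063: 365; 2064: 366. Sum = 731.
Total: 198 + 731 + 161 = 1090 days.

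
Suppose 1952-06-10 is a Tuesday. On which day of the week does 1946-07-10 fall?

Wednesday

Count forward from the earlier date (July 10, 1946) to the later (June 10, 1952):
July 10, 1946 → July 10, 1947: 365 days.
July 10, 1947 → July 10, 1948: 366 days (1948 is a leap year).
July 10, 1948 → July 10, 1949: 365 days.
July 10, 1949 → July 10, 1950: 365 days.
July 10, 1950 → July 10, 1951: 365 days.
July 1951: 31 − 10 = 21 days remain.
Then 10 full months totalling 305 days.
June 1–10, 1952: 10 days.
Residual: 336 days.
Total: 2162 days.
2162 mod 7 = 6, so 6 days before Tuesday is Wednesday.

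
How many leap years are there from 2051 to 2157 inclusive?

Years divisible by 4: 2052, 2056, …, 2156 — 27 in all.
Of these, 2100 is divisible by 100 but not 400, so not leap.
Leap years: 27 − 1 = 26.

26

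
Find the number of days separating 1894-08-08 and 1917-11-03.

8487

Day-of-year of August 8, 1894: 220.
Day-of-year of November 3, 1917: 307.
1894 has 365 days, so 365 − 220 = 145 days remain in 1894.
Full years 1895–1916: 17 common + 5 leap = 17×365 + 5×366 = 8035 days.
Total: 145 + 8035 + 307 = 8487 days.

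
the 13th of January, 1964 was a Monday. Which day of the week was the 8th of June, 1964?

Monday

January 1964: 31 − 13 = 18 days remain.
Then February 1964 (29), March (31), April (30), May (31): 29 + 31 + 30 + 31 = 121 days.
June 1–8, 1964: 8 days.
Total: 18 + 121 + 8 = 147 days.
147 is a multiple of 7, so the 8th of June, 1964 falls on the same weekday: Monday.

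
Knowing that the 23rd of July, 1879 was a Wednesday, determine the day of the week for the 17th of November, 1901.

From July 23, 1879 to July 23, 1901: 22 years, of which 5 contain a Feb 29 — 17×365 + 5×366 = 8035 days.
(1900 is not a leap year (divisible by 100 but not 400).)
July 1901: 31 − 23 = 8 days remain.
Then August (31), September (30), October (31): 31 + 30 + 31 = 92 days.
November 1–17, 1901: 17 days.
Residual: 117 days.
Total: 8152 days.
8152 mod 7 = 4, so 4 days after Wednesday is Sunday.

Sunday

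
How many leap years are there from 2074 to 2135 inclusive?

14

Years divisible by 4: 2076, 2080, …, 2132 — 15 in all.
Of these, 2100 is divisible by 100 but not 400, so not leap.
Leap years: 15 − 1 = 14.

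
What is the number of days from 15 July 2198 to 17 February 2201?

July 15, 2198 → July 15, 2199: 365 days.
July 15, 2199 → July 15, 2200: 365 days (2200 is not a leap year (divisible by 100 but not 400)).
July 2200: 31 − 15 = 16 days remain.
Then August (31), September (30), October (31), November (30), December (31), January (31): 31 + 30 + 31 + 30 + 31 + 31 = 184 days.
February 1–17, 2201: 17 days (2201 is not a leap year).
Residual: 217 days.
Total: 947 days.

947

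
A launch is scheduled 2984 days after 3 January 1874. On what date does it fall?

6 March 1882

Count 2984 days after January 3, 1874:
Day-of-year of January 3, 1874: 3.
Day-of-year of March 6, 1882: 65.
1874 has 365 days, so 365 − 3 = 362 days remain in 1874.
Full years 1875–1881: 5 common + 2 leap = 5×365 + 2×366 = 2557 days.
Total: 362 + 2557 + 65 = 2984 days.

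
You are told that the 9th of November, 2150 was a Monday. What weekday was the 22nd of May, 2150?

Count forward from the earlier date (May 22, 2150) to the later (November 9, 2150):
May 2150: 31 − 22 = 9 days remain.
Then June (30), July (31), August (31), September (30), October (31): 30 + 31 + 31 + 30 + 31 = 153 days.
November 1–9, 2150: 9 days.
Total: 9 + 153 + 9 = 171 days.
171 mod 7 = 3, so 3 days before Monday is Friday.

Friday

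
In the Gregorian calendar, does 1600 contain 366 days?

Yes

1600 is a leap year (divisible by 400).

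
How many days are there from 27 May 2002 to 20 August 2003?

450

May 2002: 31 − 27 = 4 days remain.
Then 14 full months totalling 426 days.
August 1–20, 2003: 20 days.
Total: 4 + 426 + 20 = 450 days.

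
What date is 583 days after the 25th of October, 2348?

the 31st of May, 2350

Count 583 days after October 25, 2348:
Day-of-year of October 25, 2348: 299.
Day-of-year of May 31, 2350: 151.
2348 has 366 days, so 366 − 299 = 67 days remain in 2348.
Full years: 2349: 365. Sum = 365.
Total: 67 + 365 + 151 = 583 days.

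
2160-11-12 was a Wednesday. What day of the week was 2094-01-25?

Monday

Count forward from the earlier date (January 25, 2094) to the later (November 12, 2160):
Day-of-year of January 25, 2094: 25.
Day-of-year of November 12, 2160: 317.
2094 has 365 days, so 365 − 25 = 340 days remain in 2094.
Full years 2095–2159: 50 common + 15 leap = 50×365 + 15×366 = 23740 days.
Total: 340 + 23740 + 317 = 24397 days.
24397 mod 7 = 2, so 2 days before Wednesday is Monday.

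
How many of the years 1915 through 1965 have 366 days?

13

Years divisible by 4: 1916, 1920, …, 1964 — 13 in all.
No century exceptions apply. Count: 13.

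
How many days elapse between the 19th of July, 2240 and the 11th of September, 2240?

54

July 2240: 31 − 19 = 12 days remain.
Then August (31): 31 days.
September 1–11, 2240: 11 days.
Total: 12 + 31 + 11 = 54 days.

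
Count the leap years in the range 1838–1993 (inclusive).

Years divisible by 4: 1840, 1844, …, 1992 — 39 in all.
Of these, 1900 is divisible by 100 but not 400, so not leap.
Leap years: 39 − 1 = 38.

38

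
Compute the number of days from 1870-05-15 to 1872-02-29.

655

Day-of-year of May 15, 1870: 135.
Day-of-year of February 29, 1872: 60.
1870 has 365 days, so 365 − 135 = 230 days remain in 1870.
Full years: 1871: 365. Sum = 365.
Total: 230 + 365 + 60 = 655 days.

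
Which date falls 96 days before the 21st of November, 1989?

the 17th of August, 1989

Count 96 days before November 21, 1989:
August 1989: 31 − 17 = 14 days remain.
Then September (30), October (31): 30 + 31 = 61 days.
November 1–21, 1989: 21 days.
Total: 14 + 61 + 21 = 96 days.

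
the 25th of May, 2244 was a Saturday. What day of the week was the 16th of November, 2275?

Tuesday

Day-of-year of May 25, 2244: 146.
Day-of-year of November 16, 2275: 320.
2244 has 366 days, so 366 − 146 = 220 days remain in 2244.
Full years 2245–2274: 23 common + 7 leap = 23×365 + 7×366 = 10957 days.
Total: 220 + 10957 + 320 = 11497 days.
11497 mod 7 = 3, so 3 days after Saturday is Tuesday.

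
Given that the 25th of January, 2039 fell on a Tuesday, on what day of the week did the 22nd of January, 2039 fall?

Count forward from the earlier date (January 22, 2039) to the later (January 25, 2039):
Within January 2039: 25 − 22 = 3 days.
3 mod 7 = 3, so 3 days before Tuesday is Saturday.

Saturday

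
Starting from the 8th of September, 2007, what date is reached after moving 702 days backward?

the 6th of October, 2005

Count 702 days before September 8, 2007:
October 6, 2005 → October 6, 2006: 365 days.
October 2006: 31 − 6 = 25 days remain.
Then 10 full months totalling 304 days.
September 1–8, 2007: 8 days.
Residual: 337 days.
Total: 702 days.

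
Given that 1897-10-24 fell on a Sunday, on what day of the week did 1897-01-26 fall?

Count forward from the earlier date (January 26, 1897) to the later (October 24, 1897):
January 1897: 31 − 26 = 5 days remain.
Then February 1897 (28), March (31), April (30), May (31), June (30), July (31), August (31), September (30): 28 + 31 + 30 + 31 + 30 + 31 + 31 + 30 = 242 days.
October 1–24, 1897: 24 days.
Total: 5 + 242 + 24 = 271 days.
271 mod 7 = 5, so 5 days before Sunday is Tuesday.

Tuesday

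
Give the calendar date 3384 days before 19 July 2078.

13 April 2069

Count 3384 days before July 19, 2078:
Day-of-year of April 13, 2069: 103.
Day-of-year of July 19, 2078: 200.
2069 has 365 days, so 365 − 103 = 262 days remain in 2069.
Full years 2070–2077: 6 common + 2 leap = 6×365 + 2×366 = 2922 days.
Total: 262 + 2922 + 200 = 3384 days.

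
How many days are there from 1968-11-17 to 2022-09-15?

From November 17, 1968 to November 17, 2021: 53 years, of which 13 contain a Feb 29 — 40×365 + 13×366 = 19358 days.
(2000 is a leap year (divisible by 400).)
November 2021: 30 − 17 = 13 days remain.
Then 9 full months totalling 274 days.
September 1–15, 2022: 15 days.
Residual: 302 days.
Total: 19660 days.

19660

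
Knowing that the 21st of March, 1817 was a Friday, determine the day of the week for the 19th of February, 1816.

Monday

Count forward from the earlier date (February 19, 1816) to the later (March 21, 1817):
February 19, 1816 → February 19, 1817: 366 days (1816 is a leap year).
February 1817: 28 − 19 = 9 days remain (1817 is not a leap year, so February has 28 days).
March 1–21, 1817: 21 days.
Residual: 30 days.
Total: 396 days.
396 mod 7 = 4, so 4 days before Friday is Monday.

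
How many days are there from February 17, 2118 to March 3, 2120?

February 17, 2118 → February 17, 2119: 365 days.
February 17, 2119 → February 17, 2120: 365 days.
February 2120: 29 − 17 = 12 days remain (2120 is a leap year, so February has 29 days).
March 1–3, 2120: 3 days.
Residual: 15 days.
Total: 745 days.

745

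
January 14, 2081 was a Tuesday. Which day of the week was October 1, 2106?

Friday

From January 14, 2081 to January 14, 2106: 25 years, of which 5 contain a Feb 29 — 20×365 + 5×366 = 9130 days.
(2100 is not a leap year (divisible by 100 but not 400).)
January 2106: 31 − 14 = 17 days remain.
Then February 2106 (28), March (31), April (30), May (31), June (30), July (31), August (31), September (30): 28 + 31 + 30 + 31 + 30 + 31 + 31 + 30 = 242 days.
October 1, 2106: 1 day.
Residual: 260 days.
Total: 9390 days.
9390 mod 7 = 3, so 3 days after Tuesday is Friday.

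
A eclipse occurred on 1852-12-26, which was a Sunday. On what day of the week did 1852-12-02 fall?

Count forward from the earlier date (December 2, 1852) to the later (December 26, 1852):
Within December 1852: 26 − 2 = 24 days.
24 mod 7 = 3, so 3 days before Sunday is Thursday.

Thursday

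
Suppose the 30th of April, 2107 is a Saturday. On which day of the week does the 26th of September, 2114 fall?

Wednesday

Day-of-year of April 30, 2107: 120.
Day-of-year of September 26, 2114: 269.
2107 has 365 days, so 365 − 120 = 245 days remain in 2107.
Full years: 2108: 366; 2109: 365; 2110: 365; 2111: 365; 2112: 366; 2113: 365. Sum = 2192.
Total: 245 + 2192 + 269 = 2706 days.
2706 mod 7 = 4, so 4 days after Saturday is Wednesday.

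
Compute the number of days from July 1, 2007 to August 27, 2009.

788

July 2007: 31 − 1 = 30 days remain.
Then 24 full months totalling 731 days.
August 1–27, 2009: 27 days.
Total: 30 + 731 + 27 = 788 days.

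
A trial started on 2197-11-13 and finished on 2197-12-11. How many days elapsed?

November 2197: 30 − 13 = 17 days remain.
December 1–11, 2197: 11 days.
Total: 17 + 11 = 28 days.

28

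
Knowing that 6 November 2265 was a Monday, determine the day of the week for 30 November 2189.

Monday

Count forward from the earlier date (November 30, 2189) to the later (November 6, 2265):
Day-of-year of November 30, 2189: 334.
Day-of-year of November 6, 2265: 310.
2189 has 365 days, so 365 − 334 = 31 days remain in 2189.
Full years 2190–2264: 57 common + 18 leap = 57×365 + 18×366 = 27393 days.
Total: 31 + 27393 + 310 = 27734 days.
27734 is a multiple of 7, so 30 November 2189 falls on the same weekday: Monday.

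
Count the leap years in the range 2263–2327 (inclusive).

15

Years divisible by 4: 2264, 2268, …, 2324 — 16 in all.
Of these, 2300 is divisible by 100 but not 400, so not leap.
Leap years: 16 − 1 = 15.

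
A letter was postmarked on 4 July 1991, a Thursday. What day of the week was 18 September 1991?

Wednesday

July 1991: 31 − 4 = 27 days remain.
Then August (31): 31 days.
September 1–18, 1991: 18 days.
Total: 27 + 31 + 18 = 76 days.
76 mod 7 = 6, so 6 days after Thursday is Wednesday.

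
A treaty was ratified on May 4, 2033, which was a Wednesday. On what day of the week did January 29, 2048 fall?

Wednesday

Day-of-year of May 4, 2033: 124.
Day-of-year of January 29, 2048: 29.
2033 has 365 days, so 365 − 124 = 241 days remain in 2033.
Full years 2034–2047: 11 common + 3 leap = 11×365 + 3×366 = 5113 days.
Total: 241 + 5113 + 29 = 5383 days.
5383 is a multiple of 7, so January 29, 2048 falls on the same weekday: Wednesday.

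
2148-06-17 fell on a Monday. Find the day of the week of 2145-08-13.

Count forward from the earlier date (August 13, 2145) to the later (June 17, 2148):
Day-of-year of August 13, 2145: 225.
Day-of-year of June 17, 2148: 169.
2145 has 365 days, so 365 − 225 = 140 days remain in 2145.
Full years: 2146: 365; 2147: 365. Sum = 730.
Total: 140 + 730 + 169 = 1039 days.
1039 mod 7 = 3, so 3 days before Monday is Friday.

Friday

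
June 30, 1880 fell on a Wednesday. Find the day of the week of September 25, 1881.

Day-of-year of June 30, 1880: 182.
Day-of-year of September 25, 1881: 268.
1880 has 366 days, so 366 − 182 = 184 days remain in 1880.
Total: 184 + 268 = 452 days.
452 mod 7 = 4, so 4 days after Wednesday is Sunday.

Sunday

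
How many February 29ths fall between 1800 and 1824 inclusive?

6

Years divisible by 4 in [1800, 1824]: 1800, 1804, 1808, 1812, 1816, 1820, 1824.
Of these, 1800 is divisible by 100 but not 400, so not leap.
Leap years: 7 − 1 = 6.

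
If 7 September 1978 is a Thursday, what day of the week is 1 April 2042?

From September 7, 1978 to September 7, 2041: 63 years, of which 16 contain a Feb 29 — 47×365 + 16×366 = 23011 days.
(2000 is a leap year (divisible by 400).)
September 2041: 30 − 7 = 23 days remain.
Then October (31), November (30), December (31), January (31), February 2042 (28), March (31): 31 + 30 + 31 + 31 + 28 + 31 = 182 days.
April 1, 2042: 1 day.
Residual: 206 days.
Total: 23217 days.
23217 mod 7 = 5, so 5 days after Thursday is Tuesday.

Tuesday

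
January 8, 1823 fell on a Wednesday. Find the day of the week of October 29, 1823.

Wednesday

January 1823: 31 − 8 = 23 days remain.
Then February 1823 (28), March (31), April (30), May (31), June (30), July (31), August (31), September (30): 28 + 31 + 30 + 31 + 30 + 31 + 31 + 30 = 242 days.
October 1–29, 1823: 29 days.
Total: 23 + 242 + 29 = 294 days.
294 is a multiple of 7, so October 29, 1823 falls on the same weekday: Wednesday.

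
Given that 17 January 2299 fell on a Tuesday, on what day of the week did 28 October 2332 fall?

From January 17, 2299 to January 17, 2332: 33 years, of which 7 contain a Feb 29 — 26×365 + 7×366 = 12052 days.
(2300 is not a leap year (divisible by 100 but not 400).)
January 2332: 31 − 17 = 14 days remain.
Then February 2332 (29), March (31), April (30), May (31), June (30), July (31), August (31), September (30): 29 + 31 + 30 + 31 + 30 + 31 + 31 + 30 = 243 days.
October 1–28, 2332: 28 days.
Residual: 285 days.
Total: 12337 days.
12337 mod 7 = 3, so 3 days after Tuesday is Friday.

Friday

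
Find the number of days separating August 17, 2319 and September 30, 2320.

August 2319: 31 − 17 = 14 days remain.
Then 12 full months totalling 366 days.
September 1–30, 2320: 30 days.
Total: 14 + 366 + 30 = 410 days.

410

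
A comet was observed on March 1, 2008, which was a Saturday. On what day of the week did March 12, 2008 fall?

Wednesday

Within March 2008: 12 − 1 = 11 days.
11 mod 7 = 4, so 4 days after Saturday is Wednesday.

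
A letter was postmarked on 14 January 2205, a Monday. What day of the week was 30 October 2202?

Saturday

Count forward from the earlier date (October 30, 2202) to the later (January 14, 2205):
Day-of-year of October 30, 2202: 303.
Day-of-year of January 14, 2205: 14.
2202 has 365 days, so 365 − 303 = 62 days remain in 2202.
Full years: 2203: 365; 2204: 366. Sum = 731.
Total: 62 + 731 + 14 = 807 days.
807 mod 7 = 2, so 2 days before Monday is Saturday.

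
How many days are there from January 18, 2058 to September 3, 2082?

From January 18, 2058 to January 18, 2082: 24 years, of which 6 contain a Feb 29 — 18×365 + 6×366 = 8766 days.
January 2082: 31 − 18 = 13 days remain.
Then February 2082 (28), March (31), April (30), May (31), June (30), July (31), August (31): 28 + 31 + 30 + 31 + 30 + 31 + 31 = 212 days.
September 1–3, 2082: 3 days.
Residual: 228 days.
Total: 8994 days.

8994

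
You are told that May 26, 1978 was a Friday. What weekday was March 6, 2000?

Monday

From May 26, 1978 to May 26, 1999: 21 years, of which 5 contain a Feb 29 — 16×365 + 5×366 = 7670 days.
May 1999: 31 − 26 = 5 days remain.
Then 9 full months totalling 274 days.
March 1–6, 2000: 6 days.
Residual: 285 days.
Total: 7955 days.
7955 mod 7 = 3, so 3 days after Friday is Monday.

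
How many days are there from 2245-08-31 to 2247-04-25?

August 2245: 31 − 31 = 0 days remain.
Then 19 full months totalling 577 days.
April 1–25, 2247: 25 days.
Total: 0 + 577 + 25 = 602 days.

602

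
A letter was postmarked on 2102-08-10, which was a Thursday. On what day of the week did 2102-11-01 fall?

Wednesday

August 2102: 31 − 10 = 21 days remain.
Then September (30), October (31): 30 + 31 = 61 days.
November 1, 2102: 1 day.
Total: 21 + 61 + 1 = 83 days.
83 mod 7 = 6, so 6 days after Thursday is Wednesday.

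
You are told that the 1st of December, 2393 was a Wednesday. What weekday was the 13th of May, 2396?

December 1, 2393 → December 1, 2394: 365 days.
December 1, 2394 → December 1, 2395: 365 days.
December 2395: 31 − 1 = 30 days remain.
Then January (31), February 2396 (29), March (31), April (30): 31 + 29 + 31 + 30 = 121 days.
May 1–13, 2396: 13 days.
Residual: 164 days.
Total: 894 days.
894 mod 7 = 5, so 5 days after Wednesday is Monday.

Monday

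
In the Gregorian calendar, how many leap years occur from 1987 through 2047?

Years divisible by 4: 1988, 1992, …, 2044 — 15 in all.
2000 is divisible by 400, so still leap.
No century exceptions apply. Count: 15.

15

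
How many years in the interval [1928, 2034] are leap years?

Years divisible by 4: 1928, 1932, …, 2032 — 27 in all.
2000 is divisible by 400, so still leap.
No century exceptions apply. Count: 27.

27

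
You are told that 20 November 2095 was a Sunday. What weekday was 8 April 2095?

Count forward from the earlier date (April 8, 2095) to the later (November 20, 2095):
April 2095: 30 − 8 = 22 days remain.
Then May (31), June (30), July (31), August (31), September (30), October (31): 31 + 30 + 31 + 31 + 30 + 31 = 184 days.
November 1–20, 2095: 20 days.
Total: 22 + 184 + 20 = 226 days.
226 mod 7 = 2, so 2 days before Sunday is Friday.

Friday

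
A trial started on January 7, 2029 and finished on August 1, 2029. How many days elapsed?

206

January 2029: 31 − 7 = 24 days remain.
Then February 2029 (28), March (31), April (30), May (31), June (30), July (31): 28 + 31 + 30 + 31 + 30 + 31 = 181 days.
August 1, 2029: 1 day.
Total: 24 + 181 + 1 = 206 days.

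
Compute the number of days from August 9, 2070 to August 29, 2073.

Day-of-year of August 9, 2070: 221.
Day-of-year of August 29, 2073: 241.
2070 has 365 days, so 365 − 221 = 144 days remain in 2070.
Full years: 2071: 365; 2072: 366. Sum = 731.
Total: 144 + 731 + 241 = 1116 days.

1116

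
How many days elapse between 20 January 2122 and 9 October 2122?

262

January 2122: 31 − 20 = 11 days remain.
Then February 2122 (28), March (31), April (30), May (31), June (30), July (31), August (31), September (30): 28 + 31 + 30 + 31 + 30 + 31 + 31 + 30 = 242 days.
October 1–9, 2122: 9 days.
Total: 11 + 242 + 9 = 262 days.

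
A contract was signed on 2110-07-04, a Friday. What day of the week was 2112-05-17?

Tuesday

Day-of-year of July 4, 2110: 185.
Day-of-year of May 17, 2112: 138.
2110 has 365 days, so 365 − 185 = 180 days remain in 2110.
Full years: 2111: 365. Sum = 365.
Total: 180 + 365 + 138 = 683 days.
683 mod 7 = 4, so 4 days after Friday is Tuesday.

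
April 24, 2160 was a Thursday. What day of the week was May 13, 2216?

Monday

From April 24, 2160 to April 24, 2216: 56 years, of which 13 contain a Feb 29 — 43×365 + 13×366 = 20453 days.
(2200 is not a leap year (divisible by 100 but not 400).)
April 2216: 30 − 24 = 6 days remain.
May 1–13, 2216: 13 days.
Residual: 19 days.
Total: 20472 days.
20472 mod 7 = 4, so 4 days after Thursday is Monday.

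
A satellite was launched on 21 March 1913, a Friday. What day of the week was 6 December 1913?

Saturday

March 1913: 31 − 21 = 10 days remain.
Then April (30), May (31), June (30), July (31), August (31), September (30), October (31), November (30): 30 + 31 + 30 + 31 + 31 + 30 + 31 + 30 = 244 days.
December 1–6, 1913: 6 days.
Total: 10 + 244 + 6 = 260 days.
260 mod 7 = 1, so 1 day after Friday is Saturday.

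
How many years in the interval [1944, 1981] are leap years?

Years divisible by 4 in [1944, 1981]: 1944, 1948, 1952, 1956, 1960, 1964, 1968, 1972, 1976, 1980.
No century exceptions apply. Count: 10.

10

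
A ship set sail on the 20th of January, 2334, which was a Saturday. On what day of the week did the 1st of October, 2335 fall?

January 20, 2334 → January 20, 2335: 365 days.
January 2335: 31 − 20 = 11 days remain.
Then February 2335 (28), March (31), April (30), May (31), June (30), July (31), August (31), September (30): 28 + 31 + 30 + 31 + 30 + 31 + 31 + 30 = 242 days.
October 1, 2335: 1 day.
Residual: 254 days.
Total: 619 days.
619 mod 7 = 3, so 3 days after Saturday is Tuesday.

Tuesday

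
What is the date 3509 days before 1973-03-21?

1963-08-12

Count 3509 days before March 21, 1973:
Day-of-year of August 12, 1963: 224.
Day-of-year of March 21, 1973: 80.
1963 has 365 days, so 365 − 224 = 141 days remain in 1963.
Full years 1964–1972: 6 common + 3 leap = 6×365 + 3×366 = 3288 days.
Total: 141 + 3288 + 80 = 3509 days.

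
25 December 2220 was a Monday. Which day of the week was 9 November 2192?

Count forward from the earlier date (November 9, 2192) to the later (December 25, 2220):
Day-of-year of November 9, 2192: 314.
Day-of-year of December 25, 2220: 360.
2192 has 366 days, so 366 − 314 = 52 days remain in 2192.
Full years 2193–2219: 22 common + 5 leap = 22×365 + 5×366 = 9860 days.
Total: 52 + 9860 + 360 = 10272 days.
10272 mod 7 = 3, so 3 days before Monday is Friday.

Friday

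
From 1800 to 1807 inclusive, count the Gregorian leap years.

Years divisible by 4 in [1800, 1807]: 1800, 1804.
Of these, 1800 is divisible by 100 but not 400, so not leap.
Leap years: 2 − 1 = 1.

1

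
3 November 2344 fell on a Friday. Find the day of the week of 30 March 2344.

Count forward from the earlier date (March 30, 2344) to the later (November 3, 2344):
March 2344: 31 − 30 = 1 day remains.
Then April (30), May (31), June (30), July (31), August (31), September (30), October (31): 30 + 31 + 30 + 31 + 31 + 30 + 31 = 214 days.
November 1–3, 2344: 3 days.
Total: 1 + 214 + 3 = 218 days.
218 mod 7 = 1, so 1 day before Friday is Thursday.

Thursday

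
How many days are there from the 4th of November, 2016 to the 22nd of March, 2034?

Day-of-year of November 4, 2016: 309.
Day-of-year of March 22, 2034: 81.
2016 has 366 days, so 366 − 309 = 57 days remain in 2016.
Full years 2017–2033: 13 common + 4 leap = 13×365 + 4×366 = 6209 days.
Total: 57 + 6209 + 81 = 6347 days.

6347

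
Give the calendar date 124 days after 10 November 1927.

13 March 1928

Count 124 days after November 10, 1927:
November 1927: 30 − 10 = 20 days remain.
Then December (31), January (31), February 1928 (29): 31 + 31 + 29 = 91 days.
March 1–13, 1928: 13 days.
Total: 20 + 91 + 13 = 124 days.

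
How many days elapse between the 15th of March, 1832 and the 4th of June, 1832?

81

March 1832: 31 − 15 = 16 days remain.
Then April (30), May (31): 30 + 31 = 61 days.
June 1–4, 1832: 4 days.
Total: 16 + 61 + 4 = 81 days.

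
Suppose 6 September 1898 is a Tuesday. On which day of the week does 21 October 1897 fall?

Thursday

Count forward from the earlier date (October 21, 1897) to the later (September 6, 1898):
Day-of-year of October 21, 1897: 294.
Day-of-year of September 6, 1898: 249.
1897 has 365 days, so 365 − 294 = 71 days remain in 1897.
Total: 71 + 249 = 320 days.
320 mod 7 = 5, so 5 days before Tuesday is Thursday.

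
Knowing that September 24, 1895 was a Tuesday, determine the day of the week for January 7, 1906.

From September 24, 1895 to September 24, 1905: 10 years, of which 2 contain a Feb 29 — 8×365 + 2×366 = 3652 days.
(1900 is not a leap year (divisible by 100 but not 400).)
September 1905: 30 − 24 = 6 days remain.
Then October (31), November (30), December (31): 31 + 30 + 31 = 92 days.
January 1–7, 1906: 7 days.
Residual: 105 days.
Total: 3757 days.
3757 mod 7 = 5, so 5 days after Tuesday is Sunday.

Sunday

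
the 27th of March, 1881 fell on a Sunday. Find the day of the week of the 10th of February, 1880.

Tuesday

Count forward from the earlier date (February 10, 1880) to the later (March 27, 1881):
February 1880: 29 − 10 = 19 days remain (1880 is a leap year, so February has 29 days).
Then 12 full months totalling 365 days.
March 1–27, 1881: 27 days.
Total: 19 + 365 + 27 = 411 days.
411 mod 7 = 5, so 5 days before Sunday is Tuesday.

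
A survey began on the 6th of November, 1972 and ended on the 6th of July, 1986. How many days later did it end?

From November 6, 1972 to November 6, 1985: 13 years, of which 3 contain a Feb 29 — 10×365 + 3×366 = 4748 days.
November 1985: 30 − 6 = 24 days remain.
Then December (31), January (31), February 1986 (28), March (31), April (30), May (31), June (30): 31 + 31 + 28 + 31 + 30 + 31 + 30 = 212 days.
July 1–6, 1986: 6 days.
Residual: 242 days.
Total: 4990 days.

4990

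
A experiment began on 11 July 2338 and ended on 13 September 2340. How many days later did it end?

795

July 11, 2338 → July 11, 2339: 365 days.
July 11, 2339 → July 11, 2340: 366 days (2340 is a leap year).
July 2340: 31 − 11 = 20 days remain.
Then August (31): 31 days.
September 1–13, 2340: 13 days.
Residual: 64 days.
Total: 795 days.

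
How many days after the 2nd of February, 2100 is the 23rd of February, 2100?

21

Within February 2100: 23 − 2 = 21 days.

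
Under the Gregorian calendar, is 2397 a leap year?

No

2397 is not a leap year.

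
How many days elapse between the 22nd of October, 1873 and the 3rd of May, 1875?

558

Day-of-year of October 22, 1873: 295.
Day-of-year of May 3, 1875: 123.
1873 has 365 days, so 365 − 295 = 70 days remain in 1873.
Full years: 1874: 365. Sum = 365.
Total: 70 + 365 + 123 = 558 days.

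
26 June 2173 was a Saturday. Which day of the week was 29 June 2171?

Saturday

Count forward from the earlier date (June 29, 2171) to the later (June 26, 2173):
June 29, 2171 → June 29, 2172: 366 days (2172 is a leap year).
June 2172: 30 − 29 = 1 day remains.
Then 11 full months totalling 335 days.
June 1–26, 2173: 26 days.
Residual: 362 days.
Total: 728 days.
728 is a multiple of 7, so 29 June 2171 falls on the same weekday: Saturday.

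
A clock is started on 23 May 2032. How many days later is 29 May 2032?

Within May 2032: 29 − 23 = 6 days.

6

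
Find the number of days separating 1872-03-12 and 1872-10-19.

March 1872: 31 − 12 = 19 days remain.
Then April (30), May (31), June (30), July (31), August (31), September (30): 30 + 31 + 30 + 31 + 31 + 30 = 183 days.
October 1–19, 1872: 19 days.
Total: 19 + 183 + 19 = 221 days.

221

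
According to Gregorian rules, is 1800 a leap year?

No

1800 is not a leap year (divisible by 100 but not 400).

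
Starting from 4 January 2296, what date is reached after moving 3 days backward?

1 January 2296

Count 3 days before January 4, 2296:
Within January 2296: 4 − 1 = 3 days.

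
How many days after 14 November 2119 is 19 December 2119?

November 2119: 30 − 14 = 16 days remain.
December 1–19, 2119: 19 days.
Total: 16 + 19 = 35 days.

35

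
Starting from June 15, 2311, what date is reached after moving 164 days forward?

November 26, 2311

Count 164 days after June 15, 2311:
June 2311: 30 − 15 = 15 days remain.
Then July (31), August (31), September (30), October (31): 31 + 31 + 30 + 31 = 123 days.
November 1–26, 2311: 26 days.
Total: 15 + 123 + 26 = 164 days.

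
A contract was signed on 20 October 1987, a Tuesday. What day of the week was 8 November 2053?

Day-of-year of October 20, 1987: 293.
Day-of-year of November 8, 2053: 312.
1987 has 365 days, so 365 − 293 = 72 days remain in 1987.
Full years 1988–2052: 48 common + 17 leap = 48×365 + 17×366 = 23742 days.
Total: 72 + 23742 + 312 = 24126 days.
24126 mod 7 = 4, so 4 days after Tuesday is Saturday.

Saturday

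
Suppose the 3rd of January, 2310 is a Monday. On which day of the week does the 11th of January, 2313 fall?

Day-of-year of January 3, 2310: 3.
Day-of-year of January 11, 2313: 11.
2310 has 365 days, so 365 − 3 = 362 days remain in 2310.
Full years: 2311: 365; 2312: 366. Sum = 731.
Total: 362 + 731 + 11 = 1104 days.
1104 mod 7 = 5, so 5 days after Monday is Saturday.

Saturday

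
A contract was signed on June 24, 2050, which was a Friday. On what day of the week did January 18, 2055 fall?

Day-of-year of June 24, 2050: 175.
Day-of-year of January 18, 2055: 18.
2050 has 365 days, so 365 − 175 = 190 days remain in 2050.
Full years: 2051: 365; 2052: 366; 2053: 365; 2054: 365. Sum = 1461.
Total: 190 + 1461 + 18 = 1669 days.
1669 mod 7 = 3, so 3 days after Friday is Monday.

Monday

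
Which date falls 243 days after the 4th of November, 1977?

the 5th of July, 1978

Count 243 days after November 4, 1977:
November 1977: 30 − 4 = 26 days remain.
Then December (31), January (31), February 1978 (28), March (31), April (30), May (31), June (30): 31 + 31 + 28 + 31 + 30 + 31 + 30 = 212 days.
July 1–5, 1978: 5 days.
Total: 26 + 212 + 5 = 243 days.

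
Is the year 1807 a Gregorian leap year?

No

1807 is not a leap year.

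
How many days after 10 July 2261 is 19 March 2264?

983

Day-of-year of July 10, 2261: 191.
Day-of-year of March 19, 2264: 79.
2261 has 365 days, so 365 − 191 = 174 days remain in 2261.
Full years: 2262: 365; 2263: 365. Sum = 730.
Total: 174 + 730 + 79 = 983 days.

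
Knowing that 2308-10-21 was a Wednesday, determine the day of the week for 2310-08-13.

Saturday

October 2308: 31 − 21 = 10 days remain.
Then 21 full months totalling 638 days.
August 1–13, 2310: 13 days.
Total: 10 + 638 + 13 = 661 days.
661 mod 7 = 3, so 3 days after Wednesday is Saturday.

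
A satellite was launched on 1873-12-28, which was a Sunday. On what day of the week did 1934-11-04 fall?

Sunday

Day-of-year of December 28, 1873: 362.
Day-of-year of November 4, 1934: 308.
1873 has 365 days, so 365 − 362 = 3 days remain in 1873.
Full years 1874–1933: 46 common + 14 leap = 46×365 + 14×366 = 21914 days.
Total: 3 + 21914 + 308 = 22225 days.
22225 is a multiple of 7, so 1934-11-04 falls on the same weekday: Sunday.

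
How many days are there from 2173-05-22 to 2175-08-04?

May 2173: 31 − 22 = 9 days remain.
Then 26 full months totalling 791 days.
August 1–4, 2175: 4 days.
Total: 9 + 791 + 4 = 804 days.

804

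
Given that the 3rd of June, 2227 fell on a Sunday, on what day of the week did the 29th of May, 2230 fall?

Day-of-year of June 3, 2227: 154.
Day-of-year of May 29, 2230: 149.
2227 has 365 days, so 365 − 154 = 211 days remain in 2227.
Full years: 2228: 366; 2229: 365. Sum = 731.
Total: 211 + 731 + 149 = 1091 days.
1091 mod 7 = 6, so 6 days after Sunday is Saturday.

Saturday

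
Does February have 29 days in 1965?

1965 is not a leap year.

No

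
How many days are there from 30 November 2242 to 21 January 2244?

417

November 30, 2242 → November 30, 2243: 365 days.
November 2243: 30 − 30 = 0 days remain.
Then December (31): 31 days.
January 1–21, 2244: 21 days.
Residual: 52 days.
Total: 417 days.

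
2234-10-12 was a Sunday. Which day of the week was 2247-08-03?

Tuesday

Day-of-year of October 12, 2234: 285.
Day-of-year of August 3, 2247: 215.
2234 has 365 days, so 365 − 285 = 80 days remain in 2234.
Full years 2235–2246: 9 common + 3 leap = 9×365 + 3×366 = 4383 days.
Total: 80 + 4383 + 215 = 4678 days.
4678 mod 7 = 2, so 2 days after Sunday is Tuesday.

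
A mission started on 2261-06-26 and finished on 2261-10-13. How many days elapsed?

June 2261: 30 − 26 = 4 days remain.
Then July (31), August (31), September (30): 31 + 31 + 30 = 92 days.
October 1–13, 2261: 13 days.
Total: 4 + 92 + 13 = 109 days.

109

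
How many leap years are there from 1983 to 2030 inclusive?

12

Years divisible by 4 in [1983, 2030]: 1984, 1988, 1992, 1996, 2000, 2004, 2008, 2012, 2016, 2020, 2024, 2028.
2000 is divisible by 400, so still leap.
No century exceptions apply. Count: 12.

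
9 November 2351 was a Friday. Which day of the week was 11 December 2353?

Day-of-year of November 9, 2351: 313.
Day-of-year of December 11, 2353: 345.
2351 has 365 days, so 365 − 313 = 52 days remain in 2351.
Full years: 2352: 366. Sum = 366.
Total: 52 + 366 + 345 = 763 days.
763 is a multiple of 7, so 11 December 2353 falls on the same weekday: Friday.

Friday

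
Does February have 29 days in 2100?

No

2100 is not a leap year (divisible by 100 but not 400).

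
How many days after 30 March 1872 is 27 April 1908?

Day-of-year of March 30, 1872: 90.
Day-of-year of April 27, 1908: 118.
1872 has 366 days, so 366 − 90 = 276 days remain in 1872.
Full years 1873–1907: 28 common + 7 leap = 28×365 + 7×366 = 12782 days.
Total: 276 + 12782 + 118 = 13176 days.

13176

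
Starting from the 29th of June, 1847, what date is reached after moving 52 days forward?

the 20th of August, 1847

Count 52 days after June 29, 1847:
June 1847: 30 − 29 = 1 day remains.
Then July (31): 31 days.
August 1–20, 1847: 20 days.
Total: 1 + 31 + 20 = 52 days.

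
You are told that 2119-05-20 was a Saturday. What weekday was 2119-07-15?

May 2119: 31 − 20 = 11 days remain.
Then June (30): 30 days.
July 1–15, 2119: 15 days.
Total: 11 + 30 + 15 = 56 days.
56 is a multiple of 7, so 2119-07-15 falls on the same weekday: Saturday.

Saturday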